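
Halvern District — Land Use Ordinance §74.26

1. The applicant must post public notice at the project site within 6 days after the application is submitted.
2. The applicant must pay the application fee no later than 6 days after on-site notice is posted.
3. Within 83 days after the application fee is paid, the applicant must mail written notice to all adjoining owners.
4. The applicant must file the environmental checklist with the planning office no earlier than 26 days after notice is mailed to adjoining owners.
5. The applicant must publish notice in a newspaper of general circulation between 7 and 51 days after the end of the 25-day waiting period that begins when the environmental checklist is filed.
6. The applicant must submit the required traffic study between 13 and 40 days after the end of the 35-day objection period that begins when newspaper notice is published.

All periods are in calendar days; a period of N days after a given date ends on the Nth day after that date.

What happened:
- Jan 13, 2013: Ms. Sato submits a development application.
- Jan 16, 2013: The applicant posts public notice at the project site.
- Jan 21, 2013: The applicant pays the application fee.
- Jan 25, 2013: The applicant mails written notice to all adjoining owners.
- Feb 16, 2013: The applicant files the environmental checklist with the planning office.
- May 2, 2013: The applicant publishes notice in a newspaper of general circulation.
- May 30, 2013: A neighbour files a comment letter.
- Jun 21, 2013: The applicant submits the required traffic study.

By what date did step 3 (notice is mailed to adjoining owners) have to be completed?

Step 3 runs from Jan 21, 2013, when the application fee is paid. 83 days after Jan 21, 2013 is Apr 14, 2013.

Apr 14, 2013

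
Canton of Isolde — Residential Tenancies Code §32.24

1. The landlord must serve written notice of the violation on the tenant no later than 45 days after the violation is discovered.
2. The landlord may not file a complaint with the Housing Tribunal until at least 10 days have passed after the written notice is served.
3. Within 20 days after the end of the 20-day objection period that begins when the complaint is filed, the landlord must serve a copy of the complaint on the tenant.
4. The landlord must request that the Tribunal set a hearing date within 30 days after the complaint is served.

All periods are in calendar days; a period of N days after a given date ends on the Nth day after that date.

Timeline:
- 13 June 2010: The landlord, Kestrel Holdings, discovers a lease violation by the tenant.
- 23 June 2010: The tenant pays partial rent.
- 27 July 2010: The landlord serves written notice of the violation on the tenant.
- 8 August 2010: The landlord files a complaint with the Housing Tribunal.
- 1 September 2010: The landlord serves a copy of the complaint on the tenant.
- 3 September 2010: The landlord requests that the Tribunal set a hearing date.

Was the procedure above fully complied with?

Step 1 — counting 45 days from 13 June 2010 (when the violation is discovered) gives a deadline of 28 July 2010; done 27 July 2010 — timely.
Step 2 — must wait 10 days from 27 July 2010 (when the written notice is served), so not before 6 August 2010; done 8 August 2010 — permitted.
Step 3 — counting 20 days from 28 August 2010 (end of the 20-day objection period, which began when the complaint is filed on 8 August 2010) gives a deadline of 17 September 2010; done 1 September 2010 — timely.
Step 4 — counting 30 days from 1 September 2010 (when the complaint is served) gives a deadline of 1 October 2010; completed 3 September 2010, before the deadline.

Yes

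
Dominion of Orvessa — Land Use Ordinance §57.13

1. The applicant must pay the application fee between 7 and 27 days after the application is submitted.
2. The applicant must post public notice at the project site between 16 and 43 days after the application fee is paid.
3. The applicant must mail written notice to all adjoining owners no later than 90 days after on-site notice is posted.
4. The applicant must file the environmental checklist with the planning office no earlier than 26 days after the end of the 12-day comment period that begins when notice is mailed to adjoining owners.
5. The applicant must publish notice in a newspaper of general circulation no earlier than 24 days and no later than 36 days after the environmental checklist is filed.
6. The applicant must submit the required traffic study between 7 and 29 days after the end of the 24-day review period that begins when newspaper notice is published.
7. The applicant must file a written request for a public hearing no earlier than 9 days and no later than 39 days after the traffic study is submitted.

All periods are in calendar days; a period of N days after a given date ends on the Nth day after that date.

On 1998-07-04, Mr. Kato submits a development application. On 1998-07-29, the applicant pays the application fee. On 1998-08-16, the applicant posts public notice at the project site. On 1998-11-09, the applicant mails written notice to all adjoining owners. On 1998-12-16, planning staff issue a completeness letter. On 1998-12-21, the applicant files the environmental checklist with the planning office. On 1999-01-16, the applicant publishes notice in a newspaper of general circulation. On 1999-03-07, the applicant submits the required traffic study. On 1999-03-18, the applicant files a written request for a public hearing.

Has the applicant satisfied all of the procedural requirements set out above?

Step 1: the window is 7–27 days after 1998-07-04 (when the application is submitted), so 1998-07-11 through 1998-07-31; done 1998-07-29, which is between those dates.
Step 2: the window is 16–43 days after 1998-07-29 (when the application fee is paid), so 1998-08-14 through 1998-09-10; 1998-08-16 falls inside that range.
Step 3: 90 days after 1998-08-16 (when on-site notice is posted) is 1998-11-14; done 1998-11-09 — timely.
Step 4: the earliest permitted date is 26 days after 1998-11-21 (end of the 12-day comment period, which began when notice is mailed to adjoining owners on 1998-11-09), i.e. 1998-12-17; 1998-12-21 is on or after that date.
Step 5: the window is 24–36 days after 1998-12-21 (when the environmental checklist is filed), so 1999-01-14 through 1999-01-26; done 1999-01-16 — within the window.
Step 6: the window is 7–29 days after 1999-02-09 (end of the 24-day review period, which began when newspaper notice is published on 1999-01-16), so 1999-02-16 through 1999-03-10; done 1999-03-07 — within the window.
Step 7: the window is 9–39 days after 1999-03-07 (when the traffic study is submitted), so 1999-03-16 through 1999-04-15; done 1999-03-18 — within the window.

Yes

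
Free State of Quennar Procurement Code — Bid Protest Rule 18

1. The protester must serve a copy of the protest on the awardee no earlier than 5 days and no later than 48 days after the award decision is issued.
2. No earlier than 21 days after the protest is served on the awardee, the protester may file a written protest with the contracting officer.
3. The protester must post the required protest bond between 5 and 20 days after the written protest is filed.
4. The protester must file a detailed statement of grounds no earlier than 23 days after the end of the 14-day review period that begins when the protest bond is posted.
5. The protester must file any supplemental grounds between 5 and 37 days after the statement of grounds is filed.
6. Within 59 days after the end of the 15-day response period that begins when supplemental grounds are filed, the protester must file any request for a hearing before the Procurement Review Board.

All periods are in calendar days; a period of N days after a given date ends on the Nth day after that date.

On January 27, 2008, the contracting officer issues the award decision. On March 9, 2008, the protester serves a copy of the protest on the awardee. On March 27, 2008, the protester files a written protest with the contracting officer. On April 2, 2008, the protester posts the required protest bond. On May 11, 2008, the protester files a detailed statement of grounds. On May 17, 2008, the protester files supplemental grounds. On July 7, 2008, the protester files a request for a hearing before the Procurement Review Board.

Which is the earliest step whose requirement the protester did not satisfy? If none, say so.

Step 2

Step 1: the window is 5–48 days after January 27, 2008 (when the award decision is issued), so February 1, 2008 through March 15, 2008; done March 9, 2008 — within the window.
Step 2: the earliest permitted date is 21 days after March 9, 2008 (when the protest is served on the awardee), i.e. March 30, 2008; acted on March 27, 2008, 3 days prematurely.
Later steps need not be reached.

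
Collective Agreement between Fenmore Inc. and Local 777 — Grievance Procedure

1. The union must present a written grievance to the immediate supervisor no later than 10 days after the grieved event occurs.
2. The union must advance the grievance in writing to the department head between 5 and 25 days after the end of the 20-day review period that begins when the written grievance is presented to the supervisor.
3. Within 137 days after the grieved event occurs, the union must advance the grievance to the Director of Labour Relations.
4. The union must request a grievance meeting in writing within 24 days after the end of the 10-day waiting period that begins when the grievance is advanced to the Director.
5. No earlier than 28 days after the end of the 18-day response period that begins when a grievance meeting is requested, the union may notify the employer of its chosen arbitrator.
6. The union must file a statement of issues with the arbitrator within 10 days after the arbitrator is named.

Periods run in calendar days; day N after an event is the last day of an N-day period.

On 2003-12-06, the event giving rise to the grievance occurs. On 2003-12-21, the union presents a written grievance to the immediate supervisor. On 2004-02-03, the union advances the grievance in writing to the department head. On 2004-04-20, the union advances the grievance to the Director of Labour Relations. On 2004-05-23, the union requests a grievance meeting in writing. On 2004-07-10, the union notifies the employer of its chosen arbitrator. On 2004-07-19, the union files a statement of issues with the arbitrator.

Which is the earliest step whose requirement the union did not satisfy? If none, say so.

Step 1

Step 1: 10 days after 2003-12-06 (when the grieved event occurs) is 2003-12-16; done 2003-12-21 — 5 days late.
No need to go further; step 1 was not satisfied.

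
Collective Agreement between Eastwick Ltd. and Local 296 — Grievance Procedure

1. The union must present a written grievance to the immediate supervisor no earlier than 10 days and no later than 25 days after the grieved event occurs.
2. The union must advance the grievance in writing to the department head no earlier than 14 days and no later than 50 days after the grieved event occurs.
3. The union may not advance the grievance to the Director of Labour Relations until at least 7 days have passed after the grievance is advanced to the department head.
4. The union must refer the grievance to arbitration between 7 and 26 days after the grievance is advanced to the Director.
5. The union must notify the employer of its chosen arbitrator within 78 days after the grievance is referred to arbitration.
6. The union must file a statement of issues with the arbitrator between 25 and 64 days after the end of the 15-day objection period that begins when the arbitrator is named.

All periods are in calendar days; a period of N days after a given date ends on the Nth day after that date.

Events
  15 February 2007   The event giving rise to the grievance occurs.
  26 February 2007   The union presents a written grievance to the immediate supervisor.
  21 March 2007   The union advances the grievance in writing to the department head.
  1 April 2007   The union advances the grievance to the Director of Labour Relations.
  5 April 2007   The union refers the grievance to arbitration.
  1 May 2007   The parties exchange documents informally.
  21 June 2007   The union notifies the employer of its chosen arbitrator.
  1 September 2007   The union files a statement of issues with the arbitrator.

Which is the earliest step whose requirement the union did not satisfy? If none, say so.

Step 4

Step 1: the window is 10–25 days after 15 February 2007 (when the grieved event occurs), so 25 February 2007 through 12 March 2007; done 26 February 2007 — within the window.
Step 2: the window is 14–50 days after 15 February 2007 (when the grieved event occurs), so 1 March 2007 through 6 April 2007; done 21 March 2007, which is between those dates.
Step 3: the earliest permitted date is 7 days after 21 March 2007 (when the grievance is advanced to the department head), i.e. 28 March 2007; done 1 April 2007, after the minimum wait.
Step 4: the window is 7–26 days after 1 April 2007 (when the grievance is advanced to the Director), so 8 April 2007 through 27 April 2007; 5 April 2007 is 3 days too early.
The procedure was therefore not followed at step 4.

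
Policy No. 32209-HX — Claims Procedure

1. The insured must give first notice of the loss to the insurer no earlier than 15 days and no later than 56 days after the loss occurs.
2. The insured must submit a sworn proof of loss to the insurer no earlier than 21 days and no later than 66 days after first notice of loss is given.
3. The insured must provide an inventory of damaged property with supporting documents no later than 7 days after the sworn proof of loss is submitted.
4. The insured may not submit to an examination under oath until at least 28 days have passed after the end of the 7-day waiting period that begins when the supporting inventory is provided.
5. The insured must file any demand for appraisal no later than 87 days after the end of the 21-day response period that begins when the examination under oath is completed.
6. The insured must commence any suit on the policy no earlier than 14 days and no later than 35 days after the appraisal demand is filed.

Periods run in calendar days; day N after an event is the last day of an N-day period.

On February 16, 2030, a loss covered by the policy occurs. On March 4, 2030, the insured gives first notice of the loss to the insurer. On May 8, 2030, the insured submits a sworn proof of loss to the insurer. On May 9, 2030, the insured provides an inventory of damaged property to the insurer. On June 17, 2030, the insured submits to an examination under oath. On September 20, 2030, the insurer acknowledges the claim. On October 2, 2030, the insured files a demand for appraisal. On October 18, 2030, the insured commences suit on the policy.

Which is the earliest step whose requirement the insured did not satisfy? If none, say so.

Step 1: the window is 15–56 days after February 16, 2030 (when the loss occurs), so March 3, 2030 through April 13, 2030; done March 4, 2030, which is between those dates.
Step 2: the window is 21–66 days after March 4, 2030 (when first notice of loss is given), so March 25, 2030 through May 9, 2030; done May 8, 2030, which is between those dates.
Step 3: 7 days after May 8, 2030 (when the sworn proof of loss is submitted) is May 15, 2030; completed May 9, 2030, before the deadline.
Step 4: the earliest permitted date is 28 days after May 16, 2030 (end of the 7-day waiting period, which began when the supporting inventory is provided on May 9, 2030), i.e. June 13, 2030; done June 17, 2030, after the minimum wait.
Step 5: 87 days after July 8, 2030 (end of the 21-day response period, which began when the examination under oath is completed on June 17, 2030) is October 3, 2030; October 2, 2030 is within that limit.
Step 6: the window is 14–35 days after October 2, 2030 (when the appraisal demand is filed), so October 16, 2030 through November 6, 2030; done October 18, 2030 — within the window.

None — every step was satisfied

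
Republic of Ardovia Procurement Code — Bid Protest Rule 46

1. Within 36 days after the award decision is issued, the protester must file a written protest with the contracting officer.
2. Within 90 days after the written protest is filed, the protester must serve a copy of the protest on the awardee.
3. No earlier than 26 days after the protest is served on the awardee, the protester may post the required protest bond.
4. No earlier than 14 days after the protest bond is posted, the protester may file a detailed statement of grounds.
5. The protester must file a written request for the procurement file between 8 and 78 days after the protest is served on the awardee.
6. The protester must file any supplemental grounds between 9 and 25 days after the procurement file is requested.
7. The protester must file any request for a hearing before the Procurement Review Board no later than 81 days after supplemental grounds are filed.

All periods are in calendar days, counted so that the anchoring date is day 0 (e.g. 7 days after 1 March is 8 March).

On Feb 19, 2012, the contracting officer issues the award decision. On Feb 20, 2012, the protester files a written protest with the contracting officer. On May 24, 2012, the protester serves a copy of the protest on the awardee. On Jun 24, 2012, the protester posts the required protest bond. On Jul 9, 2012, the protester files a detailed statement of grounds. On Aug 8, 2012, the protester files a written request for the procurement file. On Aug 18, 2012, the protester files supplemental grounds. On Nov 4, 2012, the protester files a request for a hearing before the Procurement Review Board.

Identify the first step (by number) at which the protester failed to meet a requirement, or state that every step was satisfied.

(1) due by Feb 19, 2012 + 36 days = Mar 26, 2012; done Feb 20, 2012 — timely.
(2) due by Feb 20, 2012 + 90 days = May 20, 2012; done May 24, 2012 — 4 days late.

Step 2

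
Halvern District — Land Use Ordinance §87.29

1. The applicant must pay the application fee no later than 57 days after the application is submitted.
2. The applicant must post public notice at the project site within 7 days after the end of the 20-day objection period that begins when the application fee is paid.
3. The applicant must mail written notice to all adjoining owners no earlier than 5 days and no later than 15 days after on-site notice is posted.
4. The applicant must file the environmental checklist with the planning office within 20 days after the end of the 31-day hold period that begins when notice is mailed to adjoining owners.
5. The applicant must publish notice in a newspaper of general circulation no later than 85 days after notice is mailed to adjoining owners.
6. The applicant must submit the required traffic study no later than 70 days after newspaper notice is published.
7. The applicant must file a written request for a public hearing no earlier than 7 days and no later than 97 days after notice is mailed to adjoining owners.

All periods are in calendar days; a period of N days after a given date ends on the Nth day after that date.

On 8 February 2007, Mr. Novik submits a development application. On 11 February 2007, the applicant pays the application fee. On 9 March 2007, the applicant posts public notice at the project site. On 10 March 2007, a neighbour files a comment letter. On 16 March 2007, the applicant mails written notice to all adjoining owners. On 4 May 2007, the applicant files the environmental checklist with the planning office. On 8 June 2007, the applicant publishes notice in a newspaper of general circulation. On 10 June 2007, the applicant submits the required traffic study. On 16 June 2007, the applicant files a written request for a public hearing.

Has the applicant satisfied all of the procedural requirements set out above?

Yes

Step 1: 57 days after 8 February 2007 (when the application is submitted) is 6 April 2007; completed 11 February 2007, before the deadline.
Step 2: 7 days after 3 March 2007 (end of the 20-day objection period, which began when the application fee is paid on 11 February 2007) is 10 March 2007; done 9 March 2007 — timely.
Step 3: the window is 5–15 days after 9 March 2007 (when on-site notice is posted), so 14 March 2007 through 24 March 2007; done 16 March 2007 — within the window.
Step 4: 20 days after 16 April 2007 (end of the 31-day hold period, which began when notice is mailed to adjoining owners on 16 March 2007) is 6 May 2007; 4 May 2007 is within that limit.
Step 5: 85 days after 16 March 2007 (when notice is mailed to adjoining owners) is 9 June 2007; completed 8 June 2007, before the deadline.
Step 6: 70 days after 8 June 2007 (when newspaper notice is published) is 17 August 2007; done 10 June 2007 — timely.
Step 7: the window is 7–97 days after 16 March 2007 (when notice is mailed to adjoining owners), so 23 March 2007 through 21 June 2007; done 16 June 2007, which is between those dates.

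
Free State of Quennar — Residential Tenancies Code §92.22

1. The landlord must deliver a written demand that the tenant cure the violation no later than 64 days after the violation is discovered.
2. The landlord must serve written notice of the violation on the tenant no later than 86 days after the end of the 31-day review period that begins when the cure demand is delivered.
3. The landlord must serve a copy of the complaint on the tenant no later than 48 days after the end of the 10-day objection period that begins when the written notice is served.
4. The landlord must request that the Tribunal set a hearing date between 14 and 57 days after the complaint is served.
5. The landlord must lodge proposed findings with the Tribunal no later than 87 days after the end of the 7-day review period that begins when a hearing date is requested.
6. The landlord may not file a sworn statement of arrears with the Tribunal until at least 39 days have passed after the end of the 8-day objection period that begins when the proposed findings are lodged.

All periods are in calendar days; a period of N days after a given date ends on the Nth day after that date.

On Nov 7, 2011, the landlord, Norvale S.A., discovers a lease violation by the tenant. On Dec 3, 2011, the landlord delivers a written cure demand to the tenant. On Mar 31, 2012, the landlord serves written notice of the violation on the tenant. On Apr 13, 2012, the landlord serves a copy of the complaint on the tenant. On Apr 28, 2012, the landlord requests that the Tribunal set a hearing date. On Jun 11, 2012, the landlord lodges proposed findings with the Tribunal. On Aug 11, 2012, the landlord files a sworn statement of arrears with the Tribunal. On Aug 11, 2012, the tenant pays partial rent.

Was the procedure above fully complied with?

No

Step 1: 64 days after Nov 7, 2011 (when the violation is discovered) is Jan 10, 2012; completed Dec 3, 2011, before the deadline.
Step 2: 86 days after Jan 3, 2012 (end of the 31-day review period, which began when the cure demand is delivered on Dec 3, 2011) is Mar 29, 2012; not done until Mar 31, 2012, 2 days after the deadline.
The analysis stops there.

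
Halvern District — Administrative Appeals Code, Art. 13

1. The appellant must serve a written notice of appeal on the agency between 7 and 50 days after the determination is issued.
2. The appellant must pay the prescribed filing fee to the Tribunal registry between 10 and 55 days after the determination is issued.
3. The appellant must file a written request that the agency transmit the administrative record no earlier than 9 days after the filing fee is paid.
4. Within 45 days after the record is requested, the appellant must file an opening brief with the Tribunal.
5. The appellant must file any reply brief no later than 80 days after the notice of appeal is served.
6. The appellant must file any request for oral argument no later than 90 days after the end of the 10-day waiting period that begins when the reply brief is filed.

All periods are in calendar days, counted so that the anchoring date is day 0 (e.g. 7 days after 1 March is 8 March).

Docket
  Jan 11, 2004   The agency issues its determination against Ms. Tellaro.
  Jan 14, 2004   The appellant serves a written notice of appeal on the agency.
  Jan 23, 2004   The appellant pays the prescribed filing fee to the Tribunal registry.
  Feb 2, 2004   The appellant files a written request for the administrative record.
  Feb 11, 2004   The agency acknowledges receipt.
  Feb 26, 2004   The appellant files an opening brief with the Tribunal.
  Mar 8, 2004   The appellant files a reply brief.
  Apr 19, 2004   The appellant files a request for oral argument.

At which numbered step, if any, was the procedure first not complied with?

Step 1 — 7 and 50 days from Jan 11, 2004 (when the determination is issued) are Jan 18, 2004 and Mar 1, 2004 respectively; Jan 14, 2004 is 4 days too early.
Later steps need not be reached.

Step 1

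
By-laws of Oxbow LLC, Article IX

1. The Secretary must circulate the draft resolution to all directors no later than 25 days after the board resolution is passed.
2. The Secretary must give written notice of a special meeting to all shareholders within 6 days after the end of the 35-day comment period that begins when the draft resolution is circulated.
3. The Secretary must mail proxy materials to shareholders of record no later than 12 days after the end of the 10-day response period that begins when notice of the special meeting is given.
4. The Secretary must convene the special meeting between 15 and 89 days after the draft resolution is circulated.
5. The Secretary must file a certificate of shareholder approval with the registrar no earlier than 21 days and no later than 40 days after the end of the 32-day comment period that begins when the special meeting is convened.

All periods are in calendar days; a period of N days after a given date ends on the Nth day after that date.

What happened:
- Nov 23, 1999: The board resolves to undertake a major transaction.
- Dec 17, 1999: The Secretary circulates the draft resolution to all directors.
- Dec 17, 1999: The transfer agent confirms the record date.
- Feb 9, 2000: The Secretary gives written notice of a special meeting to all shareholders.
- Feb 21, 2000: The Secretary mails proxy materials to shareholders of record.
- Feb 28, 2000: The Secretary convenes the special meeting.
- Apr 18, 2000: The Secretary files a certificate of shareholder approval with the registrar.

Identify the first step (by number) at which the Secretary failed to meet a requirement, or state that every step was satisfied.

Step 1 — counting 25 days from Nov 23, 1999 (when the board resolution is passed) gives a deadline of Dec 18, 1999; Dec 17, 1999 is within that limit.
Step 2 — counting 6 days from Jan 21, 2000 (end of the 35-day comment period, which began when the draft resolution is circulated on Dec 17, 1999) gives a deadline of Jan 27, 2000; done Feb 9, 2000 — 13 days late.
The analysis stops there.

Step 2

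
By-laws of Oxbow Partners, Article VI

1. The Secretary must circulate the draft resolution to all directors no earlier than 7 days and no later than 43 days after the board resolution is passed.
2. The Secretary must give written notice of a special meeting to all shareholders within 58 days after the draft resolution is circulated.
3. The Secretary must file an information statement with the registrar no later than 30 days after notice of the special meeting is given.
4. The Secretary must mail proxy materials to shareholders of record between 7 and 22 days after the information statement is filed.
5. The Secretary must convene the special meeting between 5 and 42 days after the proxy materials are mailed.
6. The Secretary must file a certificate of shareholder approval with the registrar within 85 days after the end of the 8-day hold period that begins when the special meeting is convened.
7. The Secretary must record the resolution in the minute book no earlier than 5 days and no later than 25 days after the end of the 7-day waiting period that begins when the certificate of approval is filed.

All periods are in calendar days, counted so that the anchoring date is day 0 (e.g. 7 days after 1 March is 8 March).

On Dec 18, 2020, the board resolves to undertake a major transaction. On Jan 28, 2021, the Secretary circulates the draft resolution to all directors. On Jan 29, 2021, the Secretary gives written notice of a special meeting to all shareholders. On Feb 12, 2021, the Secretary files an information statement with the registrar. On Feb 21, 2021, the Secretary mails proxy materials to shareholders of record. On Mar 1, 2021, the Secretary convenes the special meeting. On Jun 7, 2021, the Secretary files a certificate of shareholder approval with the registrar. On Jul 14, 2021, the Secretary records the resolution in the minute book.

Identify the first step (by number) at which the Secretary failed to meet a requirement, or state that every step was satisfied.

(1) the permitted window runs from Dec 18, 2020 + 7 = Dec 25, 2020 to Dec 18, 2020 + 43 = Jan 30, 2021; done Jan 28, 2021, which is between those dates.
(2) due by Jan 28, 2021 + 58 days = Mar 27, 2021; Jan 29, 2021 is within that limit.
(3) due by Jan 29, 2021 + 30 days = Feb 28, 2021; completed Feb 12, 2021, before the deadline.
(4) the permitted window runs from Feb 12, 2021 + 7 = Feb 19, 2021 to Feb 12, 2021 + 22 = Mar 6, 2021; done Feb 21, 2021, which is between those dates.
(5) the permitted window runs from Feb 21, 2021 + 5 = Feb 26, 2021 to Feb 21, 2021 + 42 = Apr 4, 2021; done Mar 1, 2021, which is between those dates.
(6) due by Mar 9, 2021 + 85 days = Jun 2, 2021; Jun 7, 2021 misses that deadline by 5 days.
That is the first point of non-compliance.

Step 6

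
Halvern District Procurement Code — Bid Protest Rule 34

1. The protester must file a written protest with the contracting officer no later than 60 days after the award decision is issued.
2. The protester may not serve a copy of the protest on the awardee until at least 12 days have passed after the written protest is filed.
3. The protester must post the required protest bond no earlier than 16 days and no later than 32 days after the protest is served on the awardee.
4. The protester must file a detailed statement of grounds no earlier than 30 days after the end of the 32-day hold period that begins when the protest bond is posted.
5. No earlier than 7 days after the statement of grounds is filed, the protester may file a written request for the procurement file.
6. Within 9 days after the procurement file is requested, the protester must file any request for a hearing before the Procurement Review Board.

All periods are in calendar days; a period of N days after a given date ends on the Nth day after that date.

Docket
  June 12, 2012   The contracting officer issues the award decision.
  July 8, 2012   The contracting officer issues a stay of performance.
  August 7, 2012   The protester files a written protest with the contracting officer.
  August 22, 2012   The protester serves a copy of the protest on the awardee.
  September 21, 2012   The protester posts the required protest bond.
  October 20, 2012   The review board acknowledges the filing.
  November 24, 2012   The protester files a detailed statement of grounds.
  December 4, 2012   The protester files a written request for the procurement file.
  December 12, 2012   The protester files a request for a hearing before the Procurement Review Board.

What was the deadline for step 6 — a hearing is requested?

December 13, 2012

Step 6 runs from December 4, 2012, when the procurement file is requested. 9 days after December 4, 2012 is December 13, 2012.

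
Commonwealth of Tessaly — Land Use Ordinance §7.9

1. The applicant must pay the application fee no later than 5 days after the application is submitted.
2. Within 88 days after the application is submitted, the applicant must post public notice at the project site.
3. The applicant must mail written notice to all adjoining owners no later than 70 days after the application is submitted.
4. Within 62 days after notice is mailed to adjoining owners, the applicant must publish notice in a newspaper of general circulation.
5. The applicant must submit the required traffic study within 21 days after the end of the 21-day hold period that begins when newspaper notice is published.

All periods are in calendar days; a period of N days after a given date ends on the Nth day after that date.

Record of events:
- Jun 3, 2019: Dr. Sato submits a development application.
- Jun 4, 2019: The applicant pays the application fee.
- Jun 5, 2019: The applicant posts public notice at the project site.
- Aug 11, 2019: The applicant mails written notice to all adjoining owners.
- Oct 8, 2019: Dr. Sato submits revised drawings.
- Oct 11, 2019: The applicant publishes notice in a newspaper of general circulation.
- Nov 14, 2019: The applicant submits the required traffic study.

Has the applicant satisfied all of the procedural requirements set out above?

Yes

(1) due by Jun 3, 2019 + 5 days = Jun 8, 2019; completed Jun 4, 2019, before the deadline.
(2) due by Jun 3, 2019 + 88 days = Aug 30, 2019; completed Jun 5, 2019, before the deadline.
(3) due by Jun 3, 2019 + 70 days = Aug 12, 2019; done Aug 11, 2019 — timely.
(4) due by Aug 11, 2019 + 62 days = Oct 12, 2019; completed Oct 11, 2019, before the deadline.
(5) due by Nov 1, 2019 + 21 days = Nov 22, 2019; Nov 14, 2019 is within that limit.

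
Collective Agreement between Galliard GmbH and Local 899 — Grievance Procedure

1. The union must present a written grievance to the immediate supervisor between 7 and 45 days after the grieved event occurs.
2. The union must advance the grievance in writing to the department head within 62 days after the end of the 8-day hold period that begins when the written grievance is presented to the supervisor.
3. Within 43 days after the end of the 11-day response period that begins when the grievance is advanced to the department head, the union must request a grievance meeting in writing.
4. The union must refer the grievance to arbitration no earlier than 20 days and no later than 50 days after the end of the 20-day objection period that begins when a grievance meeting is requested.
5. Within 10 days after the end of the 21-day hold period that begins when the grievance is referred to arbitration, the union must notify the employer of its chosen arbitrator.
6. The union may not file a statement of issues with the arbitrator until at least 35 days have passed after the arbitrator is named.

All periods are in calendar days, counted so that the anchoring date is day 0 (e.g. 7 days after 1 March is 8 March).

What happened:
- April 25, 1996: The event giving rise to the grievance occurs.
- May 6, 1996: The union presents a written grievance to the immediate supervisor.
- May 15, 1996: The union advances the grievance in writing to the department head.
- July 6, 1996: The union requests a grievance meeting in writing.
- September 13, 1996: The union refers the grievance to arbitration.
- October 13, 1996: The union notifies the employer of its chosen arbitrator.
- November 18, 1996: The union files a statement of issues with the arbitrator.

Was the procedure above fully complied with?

Yes

Step 1: the window is 7–45 days after April 25, 1996 (when the grieved event occurs), so May 2, 1996 through June 9, 1996; done May 6, 1996, which is between those dates.
Step 2: 62 days after May 14, 1996 (end of the 8-day hold period, which began when the written grievance is presented to the supervisor on May 6, 1996) is July 15, 1996; done May 15, 1996 — timely.
Step 3: 43 days after May 26, 1996 (end of the 11-day response period, which began when the grievance is advanced to the department head on May 15, 1996) is July 8, 1996; July 6, 1996 is within that limit.
Step 4: the window is 20–50 days after July 26, 1996 (end of the 20-day objection period, which began when a grievance meeting is requested on July 6, 1996), so August 15, 1996 through September 14, 1996; done September 13, 1996 — within the window.
Step 5: 10 days after October 4, 1996 (end of the 21-day hold period, which began when the grievance is referred to arbitration on September 13, 1996) is October 14, 1996; October 13, 1996 is within that limit.
Step 6: the earliest permitted date is 35 days after October 13, 1996 (when the arbitrator is named), i.e. November 17, 1996; done November 18, 1996, after the minimum wait.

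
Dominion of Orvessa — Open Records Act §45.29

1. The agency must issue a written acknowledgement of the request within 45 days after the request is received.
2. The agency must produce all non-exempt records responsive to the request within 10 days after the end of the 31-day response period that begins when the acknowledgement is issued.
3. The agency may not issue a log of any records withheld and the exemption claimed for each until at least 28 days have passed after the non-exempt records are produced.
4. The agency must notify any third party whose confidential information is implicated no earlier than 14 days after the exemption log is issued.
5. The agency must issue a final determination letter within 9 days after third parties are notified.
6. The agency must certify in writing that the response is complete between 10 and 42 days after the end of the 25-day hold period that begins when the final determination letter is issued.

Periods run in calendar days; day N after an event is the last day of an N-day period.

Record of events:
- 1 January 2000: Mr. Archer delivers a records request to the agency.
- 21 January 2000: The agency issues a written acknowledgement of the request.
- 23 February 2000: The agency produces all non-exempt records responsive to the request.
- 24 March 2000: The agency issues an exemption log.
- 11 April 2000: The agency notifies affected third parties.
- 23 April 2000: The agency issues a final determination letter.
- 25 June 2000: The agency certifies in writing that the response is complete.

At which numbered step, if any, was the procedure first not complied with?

Step 1: 45 days after 1 January 2000 (when the request is received) is 15 February 2000; 21 January 2000 is within that limit.
Step 2: 10 days after 21 February 2000 (end of the 31-day response period, which began when the acknowledgement is issued on 21 January 2000) is 2 March 2000; 23 February 2000 is within that limit.
Step 3: the earliest permitted date is 28 days after 23 February 2000 (when the non-exempt records are produced), i.e. 22 March 2000; done 24 March 2000 — permitted.
Step 4: the earliest permitted date is 14 days after 24 March 2000 (when the exemption log is issued), i.e. 7 April 2000; done 11 April 2000 — permitted.
Step 5: 9 days after 11 April 2000 (when third parties are notified) is 20 April 2000; 23 April 2000 misses that deadline by 3 days.
That is the first point of non-compliance.

Step 5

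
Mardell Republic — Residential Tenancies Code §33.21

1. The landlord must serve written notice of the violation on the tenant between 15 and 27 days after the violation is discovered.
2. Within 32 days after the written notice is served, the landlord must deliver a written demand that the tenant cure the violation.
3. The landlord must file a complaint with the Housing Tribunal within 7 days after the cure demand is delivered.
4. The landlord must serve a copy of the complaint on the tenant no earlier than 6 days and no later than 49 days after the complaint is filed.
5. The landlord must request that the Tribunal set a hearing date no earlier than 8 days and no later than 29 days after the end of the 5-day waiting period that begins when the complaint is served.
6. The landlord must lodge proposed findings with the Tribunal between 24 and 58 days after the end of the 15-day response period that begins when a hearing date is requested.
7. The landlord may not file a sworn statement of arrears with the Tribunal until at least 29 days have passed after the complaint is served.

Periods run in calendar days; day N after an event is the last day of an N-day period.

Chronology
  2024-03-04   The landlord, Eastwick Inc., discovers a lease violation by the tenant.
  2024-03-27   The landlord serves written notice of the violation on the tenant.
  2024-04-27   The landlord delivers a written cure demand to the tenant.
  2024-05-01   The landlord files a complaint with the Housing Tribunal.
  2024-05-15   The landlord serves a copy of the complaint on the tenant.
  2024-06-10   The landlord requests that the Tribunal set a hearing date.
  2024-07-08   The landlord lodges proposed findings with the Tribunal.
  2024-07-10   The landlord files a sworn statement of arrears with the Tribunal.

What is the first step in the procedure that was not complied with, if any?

Step 6

Step 1: the window is 15–27 days after 2024-03-04 (when the violation is discovered), so 2024-03-19 through 2024-03-31; 2024-03-27 falls inside that range.
Step 2: 32 days after 2024-03-27 (when the written notice is served) is 2024-04-28; 2024-04-27 is within that limit.
Step 3: 7 days after 2024-04-27 (when the cure demand is delivered) is 2024-05-04; done 2024-05-01 — timely.
Step 4: the window is 6–49 days after 2024-05-01 (when the complaint is filed), so 2024-05-07 through 2024-06-19; done 2024-05-15, which is between those dates.
Step 5: the window is 8–29 days after 2024-05-20 (end of the 5-day waiting period, which began when the complaint is served on 2024-05-15), so 2024-05-28 through 2024-06-18; done 2024-06-10 — within the window.
Step 6: the window is 24–58 days after 2024-06-25 (end of the 15-day response period, which began when a hearing date is requested on 2024-06-10), so 2024-07-19 through 2024-08-22; 2024-07-08 is 11 days too early.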